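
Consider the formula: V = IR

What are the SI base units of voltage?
Units of each symbol in V = IR:
  I (current): A
  R (resistance, in ohms): kg·m²/(s³·A²)

Multiplying the contributions: [A] · [kg·m²/(s³·A²)]
Adding exponents of each base unit: kg: 1, m: 2, s: -3, A: -1
SI base units of voltage: kg·m²/(s³·A)

Answer: kg·m²/(s³·A)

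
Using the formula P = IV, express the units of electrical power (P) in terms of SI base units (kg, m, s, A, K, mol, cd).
Units of each symbol in P = IV:
  I (current): A
  V (voltage, in volts): kg·m²/(s³·A)

Multiplying the contributions: [A] · [kg·m²/(s³·A)]
Adding exponents of each base unit: kg: 1, m: 2, s: -3
SI base units of electrical power: kg·m²/s³

Answer: kg·m²/s³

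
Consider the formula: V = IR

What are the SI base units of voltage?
Units of each symbol in V = IR:
  I (current): A
  R (resistance, in ohms): kg·m²/(s³·A²)

Multiplying the contributions: [A] · [kg·m²/(s³·A²)]
Adding exponents of each base unit: kg: 1, m: 2, s: -3, A: -1
SI base units of voltage: kg·m²/(s³·A)

Answer: kg·m²/(s³·A)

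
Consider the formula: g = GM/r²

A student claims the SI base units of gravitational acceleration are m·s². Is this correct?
Units of each symbol in g = GM/r²:
  G (gravitational constant): m³/(kg·s²)
  M (mass): kg
  r (distance): m  → to the power 2 in the denominator, contributes 1/m²

Multiplying the contributions: [m³/(kg·s²)] · [kg] · [1/m²]
Adding exponents of each base unit: m: 1, s: -2
SI base units of gravitational acceleration: m/s²

The claimed units m·s² (exponents m: 1, s: 2) do not match the derived units m/s² (exponents m: 1, s: -2), so the claim is incorrect.

Answer: No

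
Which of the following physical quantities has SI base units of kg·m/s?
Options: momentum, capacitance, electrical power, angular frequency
Checking the SI base units of each option:
  momentum (p = mv): kg·m/s  ✓ matches
  capacitance (C = Q/V): s⁴·A²/(kg·m²)  ✗
  electrical power (P = IV): kg·m²/s³  ✗
  angular frequency (ω = 2πf): 1/s  ✗

Only momentum has units kg·m/s.

Answer: momentum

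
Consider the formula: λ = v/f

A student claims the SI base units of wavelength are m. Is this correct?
Units of each symbol in λ = v/f:
  v (wave speed): m/s
  f (frequency): 1/s  → in the denominator, contributes s

Multiplying the contributions: [m/s] · [s]
Adding exponents of each base unit: m: 1
SI base units of wavelength: m

The claimed units m match the derived units, so the claim is correct.

Answer: Yes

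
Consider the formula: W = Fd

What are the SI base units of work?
Units of each symbol in W = Fd:
  F (force): kg·m/s²
  d (displacement): m

Multiplying the contributions: [kg·m/s²] · [m]
Adding exponents of each base unit: kg: 1, m: 2, s: -2
SI base units of work: kg·m²/s²

Answer: kg·m²/s²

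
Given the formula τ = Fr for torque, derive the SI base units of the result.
Units of each symbol in τ = Fr:
  F (force): kg·m/s²
  r (lever arm): m

Multiplying the contributions: [kg·m/s²] · [m]
Adding exponents of each base unit: kg: 1, m: 2, s: -2
SI base units of torque: kg·m²/s²

Answer: kg·m²/s²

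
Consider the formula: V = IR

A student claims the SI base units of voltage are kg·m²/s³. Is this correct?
Units of each symbol in V = IR:
  I (current): A
  R (resistance, in ohms): kg·m²/(s³·A²)

Multiplying the contributions: [A] · [kg·m²/(s³·A²)]
Adding exponents of each base unit: kg: 1, m: 2, s: -3, A: -1
SI base units of voltage: kg·m²/(s³·A)

The claimed units kg·m²/s³ (exponents kg: 1, m: 2, s: -3) do not match the derived units kg·m²/(s³·A) (exponents kg: 1, m: 2, s: -3, A: -1), so the claim is incorrect.

Answer: No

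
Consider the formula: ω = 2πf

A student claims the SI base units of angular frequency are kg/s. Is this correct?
Units of each symbol in ω = 2πf:
  f (frequency): 1/s
  The factor 2π is dimensionless.

Multiplying the contributions: [1/s]
Adding exponents of each base unit: s: -1
SI base units of angular frequency: 1/s

The claimed units kg/s (exponents kg: 1, s: -1) do not match the derived units 1/s (exponents s: -1), so the claim is incorrect.

Answer: No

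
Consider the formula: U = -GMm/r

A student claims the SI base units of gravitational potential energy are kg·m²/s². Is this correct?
Units of each symbol in U = -GMm/r:
  G (gravitational constant): m³/(kg·s²)
  M (mass): kg
  m (mass): kg
  r (distance): m  → in the denominator, contributes 1/m
  The minus sign does not affect the units.

Multiplying the contributions: [m³/(kg·s²)] · [kg] · [kg] · [1/m]
Adding exponents of each base unit: kg: 1, m: 2, s: -2
SI base units of gravitational potential energy: kg·m²/s²

The claimed units kg·m²/s² match the derived units, so the claim is correct.

Answer: Yes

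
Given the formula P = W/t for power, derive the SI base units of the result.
Units of each symbol in P = W/t:
  W (work): kg·m²/s²
  t (time): s  → in the denominator, contributes 1/s

Multiplying the contributions: [kg·m²/s²] · [1/s]
Adding exponents of each base unit: kg: 1, m: 2, s: -3
SI base units of power: kg·m²/s³

Answer: kg·m²/s³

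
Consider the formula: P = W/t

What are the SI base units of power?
Units of each symbol in P = W/t:
  W (work): kg·m²/s²
  t (time): s  → in the denominator, contributes 1/s

Multiplying the contributions: [kg·m²/s²] · [1/s]
Adding exponents of each base unit: kg: 1, m: 2, s: -3
SI base units of power: kg·m²/s³

Answer: kg·m²/s³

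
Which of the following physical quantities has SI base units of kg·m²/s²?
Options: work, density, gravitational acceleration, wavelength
Checking the SI base units of each option:
  work (W = Fd): kg·m²/s²  ✓ matches
  density (ρ = m/V): kg/m³  ✗
  gravitational acceleration (g = GM/r²): m/s²  ✗
  wavelength (λ = v/f): m  ✗

Only work has units kg·m²/s².

Answer: work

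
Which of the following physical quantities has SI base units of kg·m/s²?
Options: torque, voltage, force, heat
Checking the SI base units of each option:
  torque (τ = Fr): kg·m²/s²  ✗
  voltage (V = IR): kg·m²/(s³·A)  ✗
  force (F = ma): kg·m/s²  ✓ matches
  heat (Q = mcΔT): kg·m²/s²  ✗

Only force has units kg·m/s².

Answer: force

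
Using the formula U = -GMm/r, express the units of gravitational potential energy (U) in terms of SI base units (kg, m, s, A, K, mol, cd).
Units of each symbol in U = -GMm/r:
  G (gravitational constant): m³/(kg·s²)
  M (mass): kg
  m (mass): kg
  r (distance): m  → in the denominator, contributes 1/m
  The minus sign does not affect the units.

Multiplying the contributions: [m³/(kg·s²)] · [kg] · [kg] · [1/m]
Adding exponents of each base unit: kg: 1, m: 2, s: -2
SI base units of gravitational potential energy: kg·m²/s²

Answer: kg·m²/s²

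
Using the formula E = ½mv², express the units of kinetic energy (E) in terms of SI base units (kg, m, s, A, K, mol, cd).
Units of each symbol in E = ½mv²:
  m (mass): kg
  v (speed): m/s  → to the power 2, contributes m²/s²
  The factor ½ is dimensionless.

Multiplying the contributions: [kg] · [m²/s²]
Adding exponents of each base unit: kg: 1, m: 2, s: -2
SI base units of kinetic energy: kg·m²/s²

Answer: kg·m²/s²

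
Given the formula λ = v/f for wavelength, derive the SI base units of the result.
Units of each symbol in λ = v/f:
  v (wave speed): m/s
  f (frequency): 1/s  → in the denominator, contributes s

Multiplying the contributions: [m/s] · [s]
Adding exponents of each base unit: m: 1
SI base units of wavelength: m

Answer: m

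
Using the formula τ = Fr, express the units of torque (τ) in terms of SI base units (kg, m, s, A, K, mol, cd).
Units of each symbol in τ = Fr:
  F (force): kg·m/s²
  r (lever arm): m

Multiplying the contributions: [kg·m/s²] · [m]
Adding exponents of each base unit: kg: 1, m: 2, s: -2
SI base units of torque: kg·m²/s²

Answer: kg·m²/s²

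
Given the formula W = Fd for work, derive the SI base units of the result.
Units of each symbol in W = Fd:
  F (force): kg·m/s²
  d (displacement): m

Multiplying the contributions: [kg·m/s²] · [m]
Adding exponents of each base unit: kg: 1, m: 2, s: -2
SI base units of work: kg·m²/s²

Answer: kg·m²/s²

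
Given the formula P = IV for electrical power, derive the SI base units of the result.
Units of each symbol in P = IV:
  I (current): A
  V (voltage, in volts): kg·m²/(s³·A)

Multiplying the contributions: [A] · [kg·m²/(s³·A)]
Adding exponents of each base unit: kg: 1, m: 2, s: -3
SI base units of electrical power: kg·m²/s³

Answer: kg·m²/s³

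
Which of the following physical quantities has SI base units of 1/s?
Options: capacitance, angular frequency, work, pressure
Checking the SI base units of each option:
  capacitance (C = Q/V): s⁴·A²/(kg·m²)  ✗
  angular frequency (ω = 2πf): 1/s  ✓ matches
  work (W = Fd): kg·m²/s²  ✗
  pressure (P = F/A): kg/(m·s²)  ✗

Only angular frequency has units 1/s.

Answer: angular frequency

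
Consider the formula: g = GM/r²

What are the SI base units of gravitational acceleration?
Units of each symbol in g = GM/r²:
  G (gravitational constant): m³/(kg·s²)
  M (mass): kg
  r (distance): m  → to the power 2 in the denominator, contributes 1/m²

Multiplying the contributions: [m³/(kg·s²)] · [kg] · [1/m²]
Adding exponents of each base unit: m: 1, s: -2
SI base units of gravitational acceleration: m/s²

Answer: m/s²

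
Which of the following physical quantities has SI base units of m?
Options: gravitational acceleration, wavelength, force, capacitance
Checking the SI base units of each option:
  gravitational acceleration (g = GM/r²): m/s²  ✗
  wavelength (λ = v/f): m  ✓ matches
  force (F = ma): kg·m/s²  ✗
  capacitance (C = Q/V): s⁴·A²/(kg·m²)  ✗

Only wavelength has units m.

Answer: wavelength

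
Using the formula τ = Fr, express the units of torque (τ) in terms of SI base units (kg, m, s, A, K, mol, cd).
Units of each symbol in τ = Fr:
  F (force): kg·m/s²
  r (lever arm): m

Multiplying the contributions: [kg·m/s²] · [m]
Adding exponents of each base unit: kg: 1, m: 2, s: -2
SI base units of torque: kg·m²/s²

Answer: kg·m²/s²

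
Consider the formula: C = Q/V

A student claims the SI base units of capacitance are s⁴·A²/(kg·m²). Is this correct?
Units of each symbol in C = Q/V:
  Q (charge, in coulombs): s·A
  V (voltage, in volts): kg·m²/(s³·A)  → in the denominator, contributes s³·A/(kg·m²)

Multiplying the contributions: [s·A] · [s³·A/(kg·m²)]
Adding exponents of each base unit: kg: -1, m: -2, s: 4, A: 2
SI base units of capacitance: s⁴·A²/(kg·m²)

The claimed units s⁴·A²/(kg·m²) match the derived units, so the claim is correct.

Answer: Yes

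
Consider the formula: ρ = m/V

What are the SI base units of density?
Units of each symbol in ρ = m/V:
  m (mass): kg
  V (volume): m³  → in the denominator, contributes 1/m³

Multiplying the contributions: [kg] · [1/m³]
Adding exponents of each base unit: kg: 1, m: -3
SI base units of density: kg/m³

Answer: kg/m³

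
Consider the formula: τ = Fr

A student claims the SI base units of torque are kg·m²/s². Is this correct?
Units of each symbol in τ = Fr:
  F (force): kg·m/s²
  r (lever arm): m

Multiplying the contributions: [kg·m/s²] · [m]
Adding exponents of each base unit: kg: 1, m: 2, s: -2
SI base units of torque: kg·m²/s²

The claimed units kg·m²/s² match the derived units, so the claim is correct.

Answer: Yes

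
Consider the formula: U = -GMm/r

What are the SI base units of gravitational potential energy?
Units of each symbol in U = -GMm/r:
  G (gravitational constant): m³/(kg·s²)
  M (mass): kg
  m (mass): kg
  r (distance): m  → in the denominator, contributes 1/m
  The minus sign does not affect the units.

Multiplying the contributions: [m³/(kg·s²)] · [kg] · [kg] · [1/m]
Adding exponents of each base unit: kg: 1, m: 2, s: -2
SI base units of gravitational potential energy: kg·m²/s²

Answer: kg·m²/s²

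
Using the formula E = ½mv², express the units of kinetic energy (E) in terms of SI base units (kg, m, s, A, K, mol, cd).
Units of each symbol in E = ½mv²:
  m (mass): kg
  v (speed): m/s  → to the power 2, contributes m²/s²
  The factor ½ is dimensionless.

Multiplying the contributions: [kg] · [m²/s²]
Adding exponents of each base unit: kg: 1, m: 2, s: -2
SI base units of kinetic energy: kg·m²/s²

Answer: kg·m²/s²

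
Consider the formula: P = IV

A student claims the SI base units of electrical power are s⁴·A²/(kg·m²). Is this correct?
Units of each symbol in P = IV:
  I (current): A
  V (voltage, in volts): kg·m²/(s³·A)

Multiplying the contributions: [A] · [kg·m²/(s³·A)]
Adding exponents of each base unit: kg: 1, m: 2, s: -3
SI base units of electrical power: kg·m²/s³

The claimed units s⁴·A²/(kg·m²) (exponents kg: -1, m: -2, s: 4, A: 2) do not match the derived units kg·m²/s³ (exponents kg: 1, m: 2, s: -3), so the claim is incorrect.

Answer: No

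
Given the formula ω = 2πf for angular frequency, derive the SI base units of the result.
Units of each symbol in ω = 2πf:
  f (frequency): 1/s
  The factor 2π is dimensionless.

Multiplying the contributions: [1/s]
Adding exponents of each base unit: s: -1
SI base units of angular frequency: 1/s

Answer: 1/s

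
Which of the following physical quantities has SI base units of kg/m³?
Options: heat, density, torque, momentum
Checking the SI base units of each option:
  heat (Q = mcΔT): kg·m²/s²  ✗
  density (ρ = m/V): kg/m³  ✓ matches
  torque (τ = Fr): kg·m²/s²  ✗
  momentum (p = mv): kg·m/s  ✗

Only density has units kg/m³.

Answer: density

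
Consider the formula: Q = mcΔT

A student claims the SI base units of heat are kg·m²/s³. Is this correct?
Units of each symbol in Q = mcΔT:
  m (mass): kg
  c (specific heat capacity, in J/(kg·K)): m²/(s²·K)
  ΔT (temperature change): K

Multiplying the contributions: [kg] · [m²/(s²·K)] · [K]
Adding exponents of each base unit: kg: 1, m: 2, s: -2
SI base units of heat: kg·m²/s²

The claimed units kg·m²/s³ (exponents kg: 1, m: 2, s: -3) do not match the derived units kg·m²/s² (exponents kg: 1, m: 2, s: -2), so the claim is incorrect.

Answer: No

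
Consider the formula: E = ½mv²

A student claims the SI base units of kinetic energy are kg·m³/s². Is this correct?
Units of each symbol in E = ½mv²:
  m (mass): kg
  v (speed): m/s  → to the power 2, contributes m²/s²
  The factor ½ is dimensionless.

Multiplying the contributions: [kg] · [m²/s²]
Adding exponents of each base unit: kg: 1, m: 2, s: -2
SI base units of kinetic energy: kg·m²/s²

The claimed units kg·m³/s² (exponents kg: 1, m: 3, s: -2) do not match the derived units kg·m²/s² (exponents kg: 1, m: 2, s: -2), so the claim is incorrect.

Answer: No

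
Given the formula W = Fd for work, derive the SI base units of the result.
Units of each symbol in W = Fd:
  F (force): kg·m/s²
  d (displacement): m

Multiplying the contributions: [kg·m/s²] · [m]
Adding exponents of each base unit: kg: 1, m: 2, s: -2
SI base units of work: kg·m²/s²

Answer: kg·m²/s²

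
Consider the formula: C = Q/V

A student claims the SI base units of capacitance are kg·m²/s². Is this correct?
Units of each symbol in C = Q/V:
  Q (charge, in coulombs): s·A
  V (voltage, in volts): kg·m²/(s³·A)  → in the denominator, contributes s³·A/(kg·m²)

Multiplying the contributions: [s·A] · [s³·A/(kg·m²)]
Adding exponents of each base unit: kg: -1, m: -2, s: 4, A: 2
SI base units of capacitance: s⁴·A²/(kg·m²)

The claimed units kg·m²/s² (exponents kg: 1, m: 2, s: -2) do not match the derived units s⁴·A²/(kg·m²) (exponents kg: -1, m: -2, s: 4, A: 2), so the claim is incorrect.

Answer: No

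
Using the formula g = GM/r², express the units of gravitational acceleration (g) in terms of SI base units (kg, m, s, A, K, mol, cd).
Units of each symbol in g = GM/r²:
  G (gravitational constant): m³/(kg·s²)
  M (mass): kg
  r (distance): m  → to the power 2 in the denominator, contributes 1/m²

Multiplying the contributions: [m³/(kg·s²)] · [kg] · [1/m²]
Adding exponents of each base unit: m: 1, s: -2
SI base units of gravitational acceleration: m/s²

Answer: m/s²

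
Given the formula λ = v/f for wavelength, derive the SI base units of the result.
Units of each symbol in λ = v/f:
  v (wave speed): m/s
  f (frequency): 1/s  → in the denominator, contributes s

Multiplying the contributions: [m/s] · [s]
Adding exponents of each base unit: m: 1
SI base units of wavelength: m

Answer: m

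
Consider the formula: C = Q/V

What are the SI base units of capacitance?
Units of each symbol in C = Q/V:
  Q (charge, in coulombs): s·A
  V (voltage, in volts): kg·m²/(s³·A)  → in the denominator, contributes s³·A/(kg·m²)

Multiplying the contributions: [s·A] · [s³·A/(kg·m²)]
Adding exponents of each base unit: kg: -1, m: -2, s: 4, A: 2
SI base units of capacitance: s⁴·A²/(kg·m²)

Answer: s⁴·A²/(kg·m²)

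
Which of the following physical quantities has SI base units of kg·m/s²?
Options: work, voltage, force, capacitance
Checking the SI base units of each option:
  work (W = Fd): kg·m²/s²  ✗
  voltage (V = IR): kg·m²/(s³·A)  ✗
  force (F = ma): kg·m/s²  ✓ matches
  capacitance (C = Q/V): s⁴·A²/(kg·m²)  ✗

Only force has units kg·m/s².

Answer: force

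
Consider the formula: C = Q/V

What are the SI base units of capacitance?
Units of each symbol in C = Q/V:
  Q (charge, in coulombs): s·A
  V (voltage, in volts): kg·m²/(s³·A)  → in the denominator, contributes s³·A/(kg·m²)

Multiplying the contributions: [s·A] · [s³·A/(kg·m²)]
Adding exponents of each base unit: kg: -1, m: -2, s: 4, A: 2
SI base units of capacitance: s⁴·A²/(kg·m²)

Answer: s⁴·A²/(kg·m²)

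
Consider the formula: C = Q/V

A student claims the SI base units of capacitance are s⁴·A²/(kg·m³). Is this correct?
Units of each symbol in C = Q/V:
  Q (charge, in coulombs): s·A
  V (voltage, in volts): kg·m²/(s³·A)  → in the denominator, contributes s³·A/(kg·m²)

Multiplying the contributions: [s·A] · [s³·A/(kg·m²)]
Adding exponents of each base unit: kg: -1, m: -2, s: 4, A: 2
SI base units of capacitance: s⁴·A²/(kg·m²)

The claimed units s⁴·A²/(kg·m³) (exponents kg: -1, m: -3, s: 4, A: 2) do not match the derived units s⁴·A²/(kg·m²) (exponents kg: -1, m: -2, s: 4, A: 2), so the claim is incorrect.

Answer: No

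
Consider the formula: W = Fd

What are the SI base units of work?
Units of each symbol in W = Fd:
  F (force): kg·m/s²
  d (displacement): m

Multiplying the contributions: [kg·m/s²] · [m]
Adding exponents of each base unit: kg: 1, m: 2, s: -2
SI base units of work: kg·m²/s²

Answer: kg·m²/s²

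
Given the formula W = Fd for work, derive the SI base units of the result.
Units of each symbol in W = Fd:
  F (force): kg·m/s²
  d (displacement): m

Multiplying the contributions: [kg·m/s²] · [m]
Adding exponents of each base unit: kg: 1, m: 2, s: -2
SI base units of work: kg·m²/s²

Answer: kg·m²/s²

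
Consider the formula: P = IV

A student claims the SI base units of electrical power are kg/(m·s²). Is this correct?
Units of each symbol in P = IV:
  I (current): A
  V (voltage, in volts): kg·m²/(s³·A)

Multiplying the contributions: [A] · [kg·m²/(s³·A)]
Adding exponents of each base unit: kg: 1, m: 2, s: -3
SI base units of electrical power: kg·m²/s³

The claimed units kg/(m·s²) (exponents kg: 1, m: -1, s: -2) do not match the derived units kg·m²/s³ (exponents kg: 1, m: 2, s: -3), so the claim is incorrect.

Answer: No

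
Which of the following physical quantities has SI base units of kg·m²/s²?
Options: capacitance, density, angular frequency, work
Checking the SI base units of each option:
  capacitance (C = Q/V): s⁴·A²/(kg·m²)  ✗
  density (ρ = m/V): kg/m³  ✗
  angular frequency (ω = 2πf): 1/s  ✗
  work (W = Fd): kg·m²/s²  ✓ matches

Only work has units kg·m²/s².

Answer: work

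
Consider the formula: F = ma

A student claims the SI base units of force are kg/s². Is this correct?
Units of each symbol in F = ma:
  m (mass): kg
  a (acceleration): m/s²

Multiplying the contributions: [kg] · [m/s²]
Adding exponents of each base unit: kg: 1, m: 1, s: -2
SI base units of force: kg·m/s²

The claimed units kg/s² (exponents kg: 1, s: -2) do not match the derived units kg·m/s² (exponents kg: 1, m: 1, s: -2), so the claim is incorrect.

Answer: No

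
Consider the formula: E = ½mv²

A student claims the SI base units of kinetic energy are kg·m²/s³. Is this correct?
Units of each symbol in E = ½mv²:
  m (mass): kg
  v (speed): m/s  → to the power 2, contributes m²/s²
  The factor ½ is dimensionless.

Multiplying the contributions: [kg] · [m²/s²]
Adding exponents of each base unit: kg: 1, m: 2, s: -2
SI base units of kinetic energy: kg·m²/s²

The claimed units kg·m²/s³ (exponents kg: 1, m: 2, s: -3) do not match the derived units kg·m²/s² (exponents kg: 1, m: 2, s: -2), so the claim is incorrect.

Answer: No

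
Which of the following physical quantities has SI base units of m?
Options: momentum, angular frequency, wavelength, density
Checking the SI base units of each option:
  momentum (p = mv): kg·m/s  ✗
  angular frequency (ω = 2πf): 1/s  ✗
  wavelength (λ = v/f): m  ✓ matches
  density (ρ = m/V): kg/m³  ✗

Only wavelength has units m.

Answer: wavelength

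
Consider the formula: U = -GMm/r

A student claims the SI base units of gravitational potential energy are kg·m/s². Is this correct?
Units of each symbol in U = -GMm/r:
  G (gravitational constant): m³/(kg·s²)
  M (mass): kg
  m (mass): kg
  r (distance): m  → in the denominator, contributes 1/m
  The minus sign does not affect the units.

Multiplying the contributions: [m³/(kg·s²)] · [kg] · [kg] · [1/m]
Adding exponents of each base unit: kg: 1, m: 2, s: -2
SI base units of gravitational potential energy: kg·m²/s²

The claimed units kg·m/s² (exponents kg: 1, m: 1, s: -2) do not match the derived units kg·m²/s² (exponents kg: 1, m: 2, s: -2), so the claim is incorrect.

Answer: No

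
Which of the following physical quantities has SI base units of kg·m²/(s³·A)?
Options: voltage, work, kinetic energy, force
Checking the SI base units of each option:
  voltage (V = IR): kg·m²/(s³·A)  ✓ matches
  work (W = Fd): kg·m²/s²  ✗
  kinetic energy (E = ½mv²): kg·m²/s²  ✗
  force (F = ma): kg·m/s²  ✗

Only voltage has units kg·m²/(s³·A).

Answer: voltage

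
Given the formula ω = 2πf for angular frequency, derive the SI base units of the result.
Units of each symbol in ω = 2πf:
  f (frequency): 1/s
  The factor 2π is dimensionless.

Multiplying the contributions: [1/s]
Adding exponents of each base unit: s: -1
SI base units of angular frequency: 1/s

Answer: 1/s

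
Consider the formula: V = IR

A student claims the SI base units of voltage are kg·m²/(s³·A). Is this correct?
Units of each symbol in V = IR:
  I (current): A
  R (resistance, in ohms): kg·m²/(s³·A²)

Multiplying the contributions: [A] · [kg·m²/(s³·A²)]
Adding exponents of each base unit: kg: 1, m: 2, s: -3, A: -1
SI base units of voltage: kg·m²/(s³·A)

The claimed units kg·m²/(s³·A) match the derived units, so the claim is correct.

Answer: Yes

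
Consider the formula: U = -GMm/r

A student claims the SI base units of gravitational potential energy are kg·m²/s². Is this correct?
Units of each symbol in U = -GMm/r:
  G (gravitational constant): m³/(kg·s²)
  M (mass): kg
  m (mass): kg
  r (distance): m  → in the denominator, contributes 1/m
  The minus sign does not affect the units.

Multiplying the contributions: [m³/(kg·s²)] · [kg] · [kg] · [1/m]
Adding exponents of each base unit: kg: 1, m: 2, s: -2
SI base units of gravitational potential energy: kg·m²/s²

The claimed units kg·m²/s² match the derived units, so the claim is correct.

Answer: Yes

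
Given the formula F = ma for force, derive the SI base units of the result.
Units of each symbol in F = ma:
  m (mass): kg
  a (acceleration): m/s²

Multiplying the contributions: [kg] · [m/s²]
Adding exponents of each base unit: kg: 1, m: 1, s: -2
SI base units of force: kg·m/s²

Answer: kg·m/s²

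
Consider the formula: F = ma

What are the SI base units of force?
Units of each symbol in F = ma:
  m (mass): kg
  a (acceleration): m/s²

Multiplying the contributions: [kg] · [m/s²]
Adding exponents of each base unit: kg: 1, m: 1, s: -2
SI base units of force: kg·m/s²

Answer: kg·m/s²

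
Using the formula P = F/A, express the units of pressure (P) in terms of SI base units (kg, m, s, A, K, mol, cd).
Units of each symbol in P = F/A:
  F (force): kg·m/s²
  A (area): m²  → in the denominator, contributes 1/m²

Multiplying the contributions: [kg·m/s²] · [1/m²]
Adding exponents of each base unit: kg: 1, m: -1, s: -2
SI base units of pressure: kg/(m·s²)

Answer: kg/(m·s²)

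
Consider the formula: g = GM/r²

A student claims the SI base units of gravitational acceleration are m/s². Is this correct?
Units of each symbol in g = GM/r²:
  G (gravitational constant): m³/(kg·s²)
  M (mass): kg
  r (distance): m  → to the power 2 in the denominator, contributes 1/m²

Multiplying the contributions: [m³/(kg·s²)] · [kg] · [1/m²]
Adding exponents of each base unit: m: 1, s: -2
SI base units of gravitational acceleration: m/s²

The claimed units m/s² match the derived units, so the claim is correct.

Answer: Yes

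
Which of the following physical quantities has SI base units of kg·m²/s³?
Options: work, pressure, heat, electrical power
Checking the SI base units of each option:
  work (W = Fd): kg·m²/s²  ✗
  pressure (P = F/A): kg/(m·s²)  ✗
  heat (Q = mcΔT): kg·m²/s²  ✗
  electrical power (P = IV): kg·m²/s³  ✓ matches

Only electrical power has units kg·m²/s³.

Answer: electrical power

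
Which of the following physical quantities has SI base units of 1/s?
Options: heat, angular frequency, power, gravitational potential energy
Checking the SI base units of each option:
  heat (Q = mcΔT): kg·m²/s²  ✗
  angular frequency (ω = 2πf): 1/s  ✓ matches
  power (P = W/t): kg·m²/s³  ✗
  gravitational potential energy (U = -GMm/r): kg·m²/s²  ✗

Only angular frequency has units 1/s.

Answer: angular frequency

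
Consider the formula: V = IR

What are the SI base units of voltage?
Units of each symbol in V = IR:
  I (current): A
  R (resistance, in ohms): kg·m²/(s³·A²)

Multiplying the contributions: [A] · [kg·m²/(s³·A²)]
Adding exponents of each base unit: kg: 1, m: 2, s: -3, A: -1
SI base units of voltage: kg·m²/(s³·A)

Answer: kg·m²/(s³·A)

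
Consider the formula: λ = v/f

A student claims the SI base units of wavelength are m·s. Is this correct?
Units of each symbol in λ = v/f:
  v (wave speed): m/s
  f (frequency): 1/s  → in the denominator, contributes s

Multiplying the contributions: [m/s] · [s]
Adding exponents of each base unit: m: 1
SI base units of wavelength: m

The claimed units m·s (exponents m: 1, s: 1) do not match the derived units m (exponents m: 1), so the claim is incorrect.

Answer: No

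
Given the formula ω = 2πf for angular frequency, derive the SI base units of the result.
Units of each symbol in ω = 2πf:
  f (frequency): 1/s
  The factor 2π is dimensionless.

Multiplying the contributions: [1/s]
Adding exponents of each base unit: s: -1
SI base units of angular frequency: 1/s

Answer: 1/s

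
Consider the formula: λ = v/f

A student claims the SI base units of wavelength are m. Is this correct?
Units of each symbol in λ = v/f:
  v (wave speed): m/s
  f (frequency): 1/s  → in the denominator, contributes s

Multiplying the contributions: [m/s] · [s]
Adding exponents of each base unit: m: 1
SI base units of wavelength: m

The claimed units m match the derived units, so the claim is correct.

Answer: Yes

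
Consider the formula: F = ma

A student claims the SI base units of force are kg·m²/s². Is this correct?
Units of each symbol in F = ma:
  m (mass): kg
  a (acceleration): m/s²

Multiplying the contributions: [kg] · [m/s²]
Adding exponents of each base unit: kg: 1, m: 1, s: -2
SI base units of force: kg·m/s²

The claimed units kg·m²/s² (exponents kg: 1, m: 2, s: -2) do not match the derived units kg·m/s² (exponents kg: 1, m: 1, s: -2), so the claim is incorrect.

Answer: No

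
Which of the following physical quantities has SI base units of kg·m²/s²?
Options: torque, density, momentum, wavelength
Checking the SI base units of each option:
  torque (τ = Fr): kg·m²/s²  ✓ matches
  density (ρ = m/V): kg/m³  ✗
  momentum (p = mv): kg·m/s  ✗
  wavelength (λ = v/f): m  ✗

Only torque has units kg·m²/s².

Answer: torque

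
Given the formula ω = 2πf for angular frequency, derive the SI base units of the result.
Units of each symbol in ω = 2πf:
  f (frequency): 1/s
  The factor 2π is dimensionless.

Multiplying the contributions: [1/s]
Adding exponents of each base unit: s: -1
SI base units of angular frequency: 1/s

Answer: 1/s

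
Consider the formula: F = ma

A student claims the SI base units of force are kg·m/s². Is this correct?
Units of each symbol in F = ma:
  m (mass): kg
  a (acceleration): m/s²

Multiplying the contributions: [kg] · [m/s²]
Adding exponents of each base unit: kg: 1, m: 1, s: -2
SI base units of force: kg·m/s²

The claimed units kg·m/s² match the derived units, so the claim is correct.

Answer: Yes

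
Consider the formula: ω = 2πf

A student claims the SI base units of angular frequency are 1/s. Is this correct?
Units of each symbol in ω = 2πf:
  f (frequency): 1/s
  The factor 2π is dimensionless.

Multiplying the contributions: [1/s]
Adding exponents of each base unit: s: -1
SI base units of angular frequency: 1/s

The claimed units 1/s match the derived units, so the claim is correct.

Answer: Yes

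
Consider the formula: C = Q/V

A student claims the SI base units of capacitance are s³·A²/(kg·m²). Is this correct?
Units of each symbol in C = Q/V:
  Q (charge, in coulombs): s·A
  V (voltage, in volts): kg·m²/(s³·A)  → in the denominator, contributes s³·A/(kg·m²)

Multiplying the contributions: [s·A] · [s³·A/(kg·m²)]
Adding exponents of each base unit: kg: -1, m: -2, s: 4, A: 2
SI base units of capacitance: s⁴·A²/(kg·m²)

The claimed units s³·A²/(kg·m²) (exponents kg: -1, m: -2, s: 3, A: 2) do not match the derived units s⁴·A²/(kg·m²) (exponents kg: -1, m: -2, s: 4, A: 2), so the claim is incorrect.

Answer: No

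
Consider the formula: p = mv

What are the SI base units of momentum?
Units of each symbol in p = mv:
  m (mass): kg
  v (velocity): m/s

Multiplying the contributions: [kg] · [m/s]
Adding exponents of each base unit: kg: 1, m: 1, s: -1
SI base units of momentum: kg·m/s

Answer: kg·m/s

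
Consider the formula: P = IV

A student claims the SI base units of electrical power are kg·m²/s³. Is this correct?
Units of each symbol in P = IV:
  I (current): A
  V (voltage, in volts): kg·m²/(s³·A)

Multiplying the contributions: [A] · [kg·m²/(s³·A)]
Adding exponents of each base unit: kg: 1, m: 2, s: -3
SI base units of electrical power: kg·m²/s³

The claimed units kg·m²/s³ match the derived units, so the claim is correct.

Answer: Yes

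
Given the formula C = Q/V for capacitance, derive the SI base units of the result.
Units of each symbol in C = Q/V:
  Q (charge, in coulombs): s·A
  V (voltage, in volts): kg·m²/(s³·A)  → in the denominator, contributes s³·A/(kg·m²)

Multiplying the contributions: [s·A] · [s³·A/(kg·m²)]
Adding exponents of each base unit: kg: -1, m: -2, s: 4, A: 2
SI base units of capacitance: s⁴·A²/(kg·m²)

Answer: s⁴·A²/(kg·m²)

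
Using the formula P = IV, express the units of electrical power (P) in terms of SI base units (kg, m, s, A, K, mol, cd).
Units of each symbol in P = IV:
  I (current): A
  V (voltage, in volts): kg·m²/(s³·A)

Multiplying the contributions: [A] · [kg·m²/(s³·A)]
Adding exponents of each base unit: kg: 1, m: 2, s: -3
SI base units of electrical power: kg·m²/s³

Answer: kg·m²/s³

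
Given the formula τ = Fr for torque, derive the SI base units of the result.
Units of each symbol in τ = Fr:
  F (force): kg·m/s²
  r (lever arm): m

Multiplying the contributions: [kg·m/s²] · [m]
Adding exponents of each base unit: kg: 1, m: 2, s: -2
SI base units of torque: kg·m²/s²

Answer: kg·m²/s²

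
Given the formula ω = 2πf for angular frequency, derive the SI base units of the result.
Units of each symbol in ω = 2πf:
  f (frequency): 1/s
  The factor 2π is dimensionless.

Multiplying the contributions: [1/s]
Adding exponents of each base unit: s: -1
SI base units of angular frequency: 1/s

Answer: 1/s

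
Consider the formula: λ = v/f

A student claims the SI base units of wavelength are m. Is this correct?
Units of each symbol in λ = v/f:
  v (wave speed): m/s
  f (frequency): 1/s  → in the denominator, contributes s

Multiplying the contributions: [m/s] · [s]
Adding exponents of each base unit: m: 1
SI base units of wavelength: m

The claimed units m match the derived units, so the claim is correct.

Answer: Yes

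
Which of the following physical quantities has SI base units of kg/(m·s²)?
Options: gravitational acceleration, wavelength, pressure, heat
Checking the SI base units of each option:
  gravitational acceleration (g = GM/r²): m/s²  ✗
  wavelength (λ = v/f): m  ✗
  pressure (P = F/A): kg/(m·s²)  ✓ matches
  heat (Q = mcΔT): kg·m²/s²  ✗

Only pressure has units kg/(m·s²).

Answer: pressure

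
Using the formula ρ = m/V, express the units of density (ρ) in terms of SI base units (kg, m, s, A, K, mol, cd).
Units of each symbol in ρ = m/V:
  m (mass): kg
  V (volume): m³  → in the denominator, contributes 1/m³

Multiplying the contributions: [kg] · [1/m³]
Adding exponents of each base unit: kg: 1, m: -3
SI base units of density: kg/m³

Answer: kg/m³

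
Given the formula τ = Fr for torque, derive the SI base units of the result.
Units of each symbol in τ = Fr:
  F (force): kg·m/s²
  r (lever arm): m

Multiplying the contributions: [kg·m/s²] · [m]
Adding exponents of each base unit: kg: 1, m: 2, s: -2
SI base units of torque: kg·m²/s²

Answer: kg·m²/s²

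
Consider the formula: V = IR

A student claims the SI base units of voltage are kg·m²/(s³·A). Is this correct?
Units of each symbol in V = IR:
  I (current): A
  R (resistance, in ohms): kg·m²/(s³·A²)

Multiplying the contributions: [A] · [kg·m²/(s³·A²)]
Adding exponents of each base unit: kg: 1, m: 2, s: -3, A: -1
SI base units of voltage: kg·m²/(s³·A)

The claimed units kg·m²/(s³·A) match the derived units, so the claim is correct.

Answer: Yes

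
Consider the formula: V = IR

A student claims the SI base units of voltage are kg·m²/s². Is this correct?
Units of each symbol in V = IR:
  I (current): A
  R (resistance, in ohms): kg·m²/(s³·A²)

Multiplying the contributions: [A] · [kg·m²/(s³·A²)]
Adding exponents of each base unit: kg: 1, m: 2, s: -3, A: -1
SI base units of voltage: kg·m²/(s³·A)

The claimed units kg·m²/s² (exponents kg: 1, m: 2, s: -2) do not match the derived units kg·m²/(s³·A) (exponents kg: 1, m: 2, s: -3, A: -1), so the claim is incorrect.

Answer: No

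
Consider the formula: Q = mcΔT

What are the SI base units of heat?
Units of each symbol in Q = mcΔT:
  m (mass): kg
  c (specific heat capacity, in J/(kg·K)): m²/(s²·K)
  ΔT (temperature change): K

Multiplying the contributions: [kg] · [m²/(s²·K)] · [K]
Adding exponents of each base unit: kg: 1, m: 2, s: -2
SI base units of heat: kg·m²/s²

Answer: kg·m²/s²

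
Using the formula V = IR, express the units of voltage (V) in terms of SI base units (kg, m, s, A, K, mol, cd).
Units of each symbol in V = IR:
  I (current): A
  R (resistance, in ohms): kg·m²/(s³·A²)

Multiplying the contributions: [A] · [kg·m²/(s³·A²)]
Adding exponents of each base unit: kg: 1, m: 2, s: -3, A: -1
SI base units of voltage: kg·m²/(s³·A)

Answer: kg·m²/(s³·A)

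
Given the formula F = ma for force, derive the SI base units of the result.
Units of each symbol in F = ma:
  m (mass): kg
  a (acceleration): m/s²

Multiplying the contributions: [kg] · [m/s²]
Adding exponents of each base unit: kg: 1, m: 1, s: -2
SI base units of force: kg·m/s²

Answer: kg·m/s²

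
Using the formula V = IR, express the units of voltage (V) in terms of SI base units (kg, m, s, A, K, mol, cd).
Units of each symbol in V = IR:
  I (current): A
  R (resistance, in ohms): kg·m²/(s³·A²)

Multiplying the contributions: [A] · [kg·m²/(s³·A²)]
Adding exponents of each base unit: kg: 1, m: 2, s: -3, A: -1
SI base units of voltage: kg·m²/(s³·A)

Answer: kg·m²/(s³·A)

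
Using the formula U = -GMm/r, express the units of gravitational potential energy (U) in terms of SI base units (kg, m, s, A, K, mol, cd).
Units of each symbol in U = -GMm/r:
  G (gravitational constant): m³/(kg·s²)
  M (mass): kg
  m (mass): kg
  r (distance): m  → in the denominator, contributes 1/m
  The minus sign does not affect the units.

Multiplying the contributions: [m³/(kg·s²)] · [kg] · [kg] · [1/m]
Adding exponents of each base unit: kg: 1, m: 2, s: -2
SI base units of gravitational potential energy: kg·m²/s²

Answer: kg·m²/s²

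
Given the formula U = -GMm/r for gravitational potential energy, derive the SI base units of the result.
Units of each symbol in U = -GMm/r:
  G (gravitational constant): m³/(kg·s²)
  M (mass): kg
  m (mass): kg
  r (distance): m  → in the denominator, contributes 1/m
  The minus sign does not affect the units.

Multiplying the contributions: [m³/(kg·s²)] · [kg] · [kg] · [1/m]
Adding exponents of each base unit: kg: 1, m: 2, s: -2
SI base units of gravitational potential energy: kg·m²/s²

Answer: kg·m²/s²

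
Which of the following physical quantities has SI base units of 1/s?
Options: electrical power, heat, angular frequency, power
Checking the SI base units of each option:
  electrical power (P = IV): kg·m²/s³  ✗
  heat (Q = mcΔT): kg·m²/s²  ✗
  angular frequency (ω = 2πf): 1/s  ✓ matches
  power (P = W/t): kg·m²/s³  ✗

Only angular frequency has units 1/s.

Answer: angular frequency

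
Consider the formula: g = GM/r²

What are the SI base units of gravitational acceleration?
Units of each symbol in g = GM/r²:
  G (gravitational constant): m³/(kg·s²)
  M (mass): kg
  r (distance): m  → to the power 2 in the denominator, contributes 1/m²

Multiplying the contributions: [m³/(kg·s²)] · [kg] · [1/m²]
Adding exponents of each base unit: m: 1, s: -2
SI base units of gravitational acceleration: m/s²

Answer: m/s²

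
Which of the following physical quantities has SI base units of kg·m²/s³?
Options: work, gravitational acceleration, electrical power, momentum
Checking the SI base units of each option:
  work (W = Fd): kg·m²/s²  ✗
  gravitational acceleration (g = GM/r²): m/s²  ✗
  electrical power (P = IV): kg·m²/s³  ✓ matches
  momentum (p = mv): kg·m/s  ✗

Only electrical power has units kg·m²/s³.

Answer: electrical power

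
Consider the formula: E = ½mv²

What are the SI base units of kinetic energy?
Units of each symbol in E = ½mv²:
  m (mass): kg
  v (speed): m/s  → to the power 2, contributes m²/s²
  The factor ½ is dimensionless.

Multiplying the contributions: [kg] · [m²/s²]
Adding exponents of each base unit: kg: 1, m: 2, s: -2
SI base units of kinetic energy: kg·m²/s²

Answer: kg·m²/s²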